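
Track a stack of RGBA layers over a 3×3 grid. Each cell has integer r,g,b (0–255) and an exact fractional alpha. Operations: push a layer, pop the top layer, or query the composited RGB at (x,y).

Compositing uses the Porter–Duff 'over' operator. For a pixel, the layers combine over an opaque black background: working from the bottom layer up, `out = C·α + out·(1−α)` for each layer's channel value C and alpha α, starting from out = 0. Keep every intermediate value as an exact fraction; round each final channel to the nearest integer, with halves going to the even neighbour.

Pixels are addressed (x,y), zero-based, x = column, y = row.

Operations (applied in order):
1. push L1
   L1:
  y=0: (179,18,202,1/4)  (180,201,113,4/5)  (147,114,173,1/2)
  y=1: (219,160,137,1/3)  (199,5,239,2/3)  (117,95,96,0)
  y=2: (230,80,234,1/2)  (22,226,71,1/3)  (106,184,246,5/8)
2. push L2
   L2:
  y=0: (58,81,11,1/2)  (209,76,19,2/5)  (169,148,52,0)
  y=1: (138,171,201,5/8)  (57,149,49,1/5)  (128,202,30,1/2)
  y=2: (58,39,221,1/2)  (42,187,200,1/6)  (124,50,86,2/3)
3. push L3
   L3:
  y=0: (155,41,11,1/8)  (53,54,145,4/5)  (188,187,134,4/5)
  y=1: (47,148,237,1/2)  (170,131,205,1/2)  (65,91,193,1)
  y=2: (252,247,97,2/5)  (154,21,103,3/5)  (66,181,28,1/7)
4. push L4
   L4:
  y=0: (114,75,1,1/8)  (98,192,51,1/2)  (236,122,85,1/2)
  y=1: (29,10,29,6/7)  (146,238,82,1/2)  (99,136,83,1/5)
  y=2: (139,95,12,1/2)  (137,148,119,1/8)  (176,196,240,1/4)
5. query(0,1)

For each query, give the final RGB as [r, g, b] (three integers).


(0,1) stack=L1,L2,L3,L4; from [0,0,0]:
after L1 α=1/3: [73, 160/3, 137/3]
after L2 α=5/8: [909/8, 1015/8, 571/4]
after L3 α=1/2: [1285/16, 2199/16, 1519/8]
after L4 α=6/7: [4069/112, 3159/112, 2911/56]
= [36, 28, 52]


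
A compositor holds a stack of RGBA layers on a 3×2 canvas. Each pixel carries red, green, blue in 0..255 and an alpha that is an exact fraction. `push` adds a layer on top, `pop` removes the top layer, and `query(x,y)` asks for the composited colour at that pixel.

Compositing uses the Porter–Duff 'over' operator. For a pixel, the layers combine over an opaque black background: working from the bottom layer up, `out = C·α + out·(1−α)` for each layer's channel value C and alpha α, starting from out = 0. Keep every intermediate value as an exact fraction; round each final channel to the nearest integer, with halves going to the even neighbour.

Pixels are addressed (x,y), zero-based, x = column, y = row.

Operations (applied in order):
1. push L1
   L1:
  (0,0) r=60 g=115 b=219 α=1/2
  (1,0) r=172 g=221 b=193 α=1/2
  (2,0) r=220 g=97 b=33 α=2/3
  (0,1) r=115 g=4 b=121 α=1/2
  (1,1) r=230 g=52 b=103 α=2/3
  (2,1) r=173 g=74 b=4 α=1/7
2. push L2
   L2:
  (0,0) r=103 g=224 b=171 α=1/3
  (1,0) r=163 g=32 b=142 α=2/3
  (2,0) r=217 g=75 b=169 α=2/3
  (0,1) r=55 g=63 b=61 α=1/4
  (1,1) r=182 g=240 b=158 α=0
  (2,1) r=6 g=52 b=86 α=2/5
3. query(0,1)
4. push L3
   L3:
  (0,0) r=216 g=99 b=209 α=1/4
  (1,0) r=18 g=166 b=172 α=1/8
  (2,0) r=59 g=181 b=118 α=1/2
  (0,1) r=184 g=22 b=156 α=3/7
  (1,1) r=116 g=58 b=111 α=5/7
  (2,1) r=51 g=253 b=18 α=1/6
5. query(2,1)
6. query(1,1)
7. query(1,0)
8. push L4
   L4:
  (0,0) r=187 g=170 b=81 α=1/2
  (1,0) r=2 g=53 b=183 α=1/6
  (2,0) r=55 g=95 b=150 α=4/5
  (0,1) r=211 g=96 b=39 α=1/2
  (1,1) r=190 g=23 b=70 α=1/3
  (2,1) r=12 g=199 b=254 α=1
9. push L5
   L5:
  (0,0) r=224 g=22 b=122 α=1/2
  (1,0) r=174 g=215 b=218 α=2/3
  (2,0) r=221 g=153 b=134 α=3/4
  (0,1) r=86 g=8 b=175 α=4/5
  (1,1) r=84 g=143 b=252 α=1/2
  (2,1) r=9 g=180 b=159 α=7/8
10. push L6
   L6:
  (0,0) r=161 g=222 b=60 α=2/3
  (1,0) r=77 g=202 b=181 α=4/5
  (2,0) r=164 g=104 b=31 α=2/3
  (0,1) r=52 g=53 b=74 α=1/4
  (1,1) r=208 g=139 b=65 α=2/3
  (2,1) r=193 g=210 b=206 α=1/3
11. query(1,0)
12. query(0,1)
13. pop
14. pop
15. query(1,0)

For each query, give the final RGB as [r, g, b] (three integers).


query (0,1) [L1,L2] — begin 0,0,0
+L1 (α=1/2) → [115/2, 2, 121/2]
+L2 (α=1/4) → [455/8, 69/4, 485/8]
= [57, 17, 61]

at x=2,y=1 over L1,L2,L3:
after L1 α=1/7: [173/7, 74/7, 4/7]
after L2 α=2/5: [603/35, 190/7, 1216/35]
after L3 α=1/6: [160/7, 907/14, 671/21]
→ [23, 65, 32]

(1,1) stack=L1,L2,L3; from [0,0,0]:
after L1 α=2/3: [460/3, 104/3, 206/3]
after L2 α=0: [460/3, 104/3, 206/3]
after L3 α=5/7: [380/3, 154/3, 2077/21]
rounded: [127, 51, 99]

query (1,0) [L1,L2,L3] — begin 0,0,0
L1 α=1/2: [86, 221/2, 193/2]
L2 α=2/3: [412/3, 349/6, 761/6]
L3 α=1/8: [1469/12, 3439/48, 6359/48]
= [122, 72, 132]

(1,0) stack=L1,L2,L3,L4,L5,L6; from [0,0,0]:
after L1 α=1/2: [86, 221/2, 193/2]
after L2 α=2/3: [412/3, 349/6, 761/6]
after L3 α=1/8: [1469/12, 3439/48, 6359/48]
after L4 α=1/6: [7369/72, 19739/288, 40579/288]
after L5 α=2/3: [32425/216, 143579/864, 166147/864]
after L6 α=4/5: [98953/1080, 841691/4320, 791683/4320]
= [92, 195, 183]

(0,1) stack=L1,L2,L3,L4,L5,L6; from [0,0,0]:
L1 α=1/2: [115/2, 2, 121/2]
L2 α=1/4: [455/8, 69/4, 485/8]
L3 α=3/7: [1559/14, 135/7, 203/2]
L4 α=1/2: [4513/28, 807/14, 281/4]
L5 α=4/5: [2829/28, 251/14, 3081/20]
L6 α=1/4: [9943/112, 1495/56, 10723/80]
= [89, 27, 134]

at x=1,y=0 over L1,L2,L3,L4:
+L1 (α=1/2) → [86, 221/2, 193/2]
+L2 (α=2/3) → [412/3, 349/6, 761/6]
+L3 (α=1/8) → [1469/12, 3439/48, 6359/48]
+L4 (α=1/6) → [7369/72, 19739/288, 40579/288]
= [102, 69, 141]


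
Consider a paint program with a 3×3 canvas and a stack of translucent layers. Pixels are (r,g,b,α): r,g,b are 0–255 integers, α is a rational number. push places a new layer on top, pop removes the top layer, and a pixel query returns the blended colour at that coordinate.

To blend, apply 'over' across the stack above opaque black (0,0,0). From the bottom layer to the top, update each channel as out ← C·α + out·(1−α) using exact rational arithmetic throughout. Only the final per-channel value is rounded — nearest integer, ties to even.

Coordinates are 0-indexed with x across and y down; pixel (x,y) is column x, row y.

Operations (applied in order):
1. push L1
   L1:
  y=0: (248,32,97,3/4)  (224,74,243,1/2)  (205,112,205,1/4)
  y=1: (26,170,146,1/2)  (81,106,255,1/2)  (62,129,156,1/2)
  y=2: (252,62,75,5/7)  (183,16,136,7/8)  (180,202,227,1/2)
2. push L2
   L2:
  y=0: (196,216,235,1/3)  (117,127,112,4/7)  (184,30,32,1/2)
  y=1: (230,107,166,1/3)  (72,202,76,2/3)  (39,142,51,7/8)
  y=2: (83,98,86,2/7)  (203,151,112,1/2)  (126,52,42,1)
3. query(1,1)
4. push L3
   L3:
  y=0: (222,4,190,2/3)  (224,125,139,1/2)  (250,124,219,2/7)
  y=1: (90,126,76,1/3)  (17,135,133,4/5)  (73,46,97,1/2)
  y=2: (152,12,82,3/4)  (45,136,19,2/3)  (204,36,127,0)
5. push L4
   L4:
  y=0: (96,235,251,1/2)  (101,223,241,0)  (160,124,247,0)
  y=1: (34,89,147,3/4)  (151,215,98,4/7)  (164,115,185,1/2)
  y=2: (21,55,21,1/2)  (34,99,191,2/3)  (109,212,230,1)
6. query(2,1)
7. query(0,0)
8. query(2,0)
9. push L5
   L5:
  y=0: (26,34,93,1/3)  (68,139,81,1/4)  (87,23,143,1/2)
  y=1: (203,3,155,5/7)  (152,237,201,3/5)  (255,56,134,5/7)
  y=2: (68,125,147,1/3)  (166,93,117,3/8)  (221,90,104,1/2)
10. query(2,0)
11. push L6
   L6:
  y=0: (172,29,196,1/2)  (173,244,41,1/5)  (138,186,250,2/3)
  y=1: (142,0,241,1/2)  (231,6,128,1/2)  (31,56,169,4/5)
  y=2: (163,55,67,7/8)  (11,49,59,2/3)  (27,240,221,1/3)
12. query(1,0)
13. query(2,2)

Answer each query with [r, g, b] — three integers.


at x=1,y=1 over L1,L2:
after L1 α=1/2: [81/2, 53, 255/2]
after L2 α=2/3: [123/2, 457/3, 559/6]
rounded: [62, 152, 93]

query (2,1) [L1,L2,L3,L4] — begin 0,0,0
L1 α=1/2: [31, 129/2, 78]
L2 α=7/8: [38, 2117/16, 435/8]
L3 α=1/2: [111/2, 2853/32, 1211/16]
L4 α=1/2: [439/4, 6533/64, 4171/32]
rounded: [110, 102, 130]

at x=0,y=0 over L1,L2,L3,L4:
L1 α=3/4: [186, 24, 291/4]
L2 α=1/3: [568/3, 88, 761/6]
L3 α=2/3: [1900/9, 32, 3041/18]
L4 α=1/2: [1382/9, 267/2, 7559/36]
= [154, 134, 210]

(2,0) stack=L1,L2,L3,L4; from [0,0,0]:
+L1 (α=1/4) → [205/4, 28, 205/4]
+L2 (α=1/2) → [941/8, 29, 333/8]
+L3 (α=2/7) → [8705/56, 393/7, 5169/56]
+L4 (α=0) → [8705/56, 393/7, 5169/56]
rounded: [155, 56, 92]

(2,0) stack=L1,L2,L3,L4,L5; from [0,0,0]:
+L1 (α=1/4) → [205/4, 28, 205/4]
+L2 (α=1/2) → [941/8, 29, 333/8]
+L3 (α=2/7) → [8705/56, 393/7, 5169/56]
+L4 (α=0) → [8705/56, 393/7, 5169/56]
+L5 (α=1/2) → [13577/112, 277/7, 13177/112]
→ [121, 40, 118]

query (1,0) [L1,L2,L3,L4,L5,L6] — begin 0,0,0
L1 α=1/2: [112, 37, 243/2]
L2 α=4/7: [804/7, 619/7, 1625/14]
L3 α=1/2: [1186/7, 747/7, 3571/28]
L4 α=0: [1186/7, 747/7, 3571/28]
L5 α=1/4: [2017/14, 1607/14, 12981/112]
L6 α=1/5: [1049/7, 4922/35, 14129/140]
→ [150, 141, 101]

at x=2,y=2 over L1,L2,L3,L4,L5,L6:
after L1 α=1/2: [90, 101, 227/2]
after L2 α=1: [126, 52, 42]
after L3 α=0: [126, 52, 42]
after L4 α=1: [109, 212, 230]
after L5 α=1/2: [165, 151, 167]
after L6 α=1/3: [119, 542/3, 185]
= [119, 181, 185]


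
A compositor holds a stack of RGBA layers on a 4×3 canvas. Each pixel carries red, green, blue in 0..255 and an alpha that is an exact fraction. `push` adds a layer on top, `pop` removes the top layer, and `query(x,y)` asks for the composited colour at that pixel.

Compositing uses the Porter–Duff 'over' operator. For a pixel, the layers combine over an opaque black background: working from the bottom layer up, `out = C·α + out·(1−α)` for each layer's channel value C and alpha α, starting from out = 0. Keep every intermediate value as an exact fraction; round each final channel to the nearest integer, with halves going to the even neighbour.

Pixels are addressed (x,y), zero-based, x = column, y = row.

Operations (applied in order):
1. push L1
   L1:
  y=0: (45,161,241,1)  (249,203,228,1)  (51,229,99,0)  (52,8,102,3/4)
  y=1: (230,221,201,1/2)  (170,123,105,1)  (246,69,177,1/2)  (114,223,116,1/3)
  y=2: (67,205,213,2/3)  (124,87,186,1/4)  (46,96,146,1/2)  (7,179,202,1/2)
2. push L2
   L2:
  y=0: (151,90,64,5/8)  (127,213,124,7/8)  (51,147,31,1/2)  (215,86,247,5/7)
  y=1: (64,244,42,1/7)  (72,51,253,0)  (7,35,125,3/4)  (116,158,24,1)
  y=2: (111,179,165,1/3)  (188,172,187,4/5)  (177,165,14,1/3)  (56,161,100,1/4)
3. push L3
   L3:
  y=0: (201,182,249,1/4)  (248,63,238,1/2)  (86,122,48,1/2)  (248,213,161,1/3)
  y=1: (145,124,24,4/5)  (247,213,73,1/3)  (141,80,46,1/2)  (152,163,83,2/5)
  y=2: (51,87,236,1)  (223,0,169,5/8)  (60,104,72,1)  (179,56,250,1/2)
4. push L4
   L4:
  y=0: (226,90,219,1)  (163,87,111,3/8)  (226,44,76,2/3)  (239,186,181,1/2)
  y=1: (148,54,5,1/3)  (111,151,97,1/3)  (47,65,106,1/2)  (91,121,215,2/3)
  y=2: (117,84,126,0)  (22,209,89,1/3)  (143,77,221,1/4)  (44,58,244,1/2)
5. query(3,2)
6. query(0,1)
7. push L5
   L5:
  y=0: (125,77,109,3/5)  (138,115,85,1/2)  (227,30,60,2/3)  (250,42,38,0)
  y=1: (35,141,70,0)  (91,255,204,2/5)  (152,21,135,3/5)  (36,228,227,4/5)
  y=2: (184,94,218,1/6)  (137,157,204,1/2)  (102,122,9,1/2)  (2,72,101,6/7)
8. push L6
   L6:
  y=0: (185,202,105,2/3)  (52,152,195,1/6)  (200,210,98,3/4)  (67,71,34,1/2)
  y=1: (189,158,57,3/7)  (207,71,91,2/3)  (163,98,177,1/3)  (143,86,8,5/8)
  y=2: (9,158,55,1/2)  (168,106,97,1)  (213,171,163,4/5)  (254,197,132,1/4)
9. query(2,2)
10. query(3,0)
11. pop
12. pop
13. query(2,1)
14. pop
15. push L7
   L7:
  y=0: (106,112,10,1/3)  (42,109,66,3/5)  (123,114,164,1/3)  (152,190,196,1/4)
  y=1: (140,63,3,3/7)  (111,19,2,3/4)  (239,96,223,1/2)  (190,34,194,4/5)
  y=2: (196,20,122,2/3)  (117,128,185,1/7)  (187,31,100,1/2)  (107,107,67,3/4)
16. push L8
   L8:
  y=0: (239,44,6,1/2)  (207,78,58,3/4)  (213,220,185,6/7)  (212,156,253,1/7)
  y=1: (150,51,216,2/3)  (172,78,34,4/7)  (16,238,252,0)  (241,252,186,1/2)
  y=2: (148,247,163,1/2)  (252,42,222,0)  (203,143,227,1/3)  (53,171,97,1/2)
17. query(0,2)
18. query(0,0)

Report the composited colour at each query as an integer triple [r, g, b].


(3,2) stack=L1,L2,L3,L4; from [0,0,0]:
after L1 α=1/2: [7/2, 179/2, 101]
after L2 α=1/4: [133/8, 859/8, 403/4]
after L3 α=1/2: [1565/16, 1307/16, 1403/8]
after L4 α=1/2: [2269/32, 2235/32, 3355/16]
→ [71, 70, 210]

at x=0,y=1 over L1,L2,L3,L4:
after L1 α=1/2: [115, 221/2, 201/2]
after L2 α=1/7: [754/7, 907/7, 645/7]
after L3 α=4/5: [4814/35, 4379/35, 1317/35]
after L4 α=1/3: [4936/35, 10648/105, 2809/105]
→ [141, 101, 27]

at x=2,y=2 over L1,L2,L3,L4,L5,L6:
L1 α=1/2: [23, 48, 73]
L2 α=1/3: [223/3, 87, 160/3]
L3 α=1: [60, 104, 72]
L4 α=1/4: [323/4, 389/4, 437/4]
L5 α=1/2: [731/8, 877/8, 473/8]
L6 α=4/5: [7547/40, 6349/40, 5689/40]
→ [189, 159, 142]

at x=3,y=0 over L1,L2,L3,L4,L5,L6:
L1 α=3/4: [39, 6, 153/2]
L2 α=5/7: [1153/7, 442/7, 1388/7]
L3 α=1/3: [4042/21, 2375/21, 1301/7]
L4 α=1/2: [9061/42, 6281/42, 1284/7]
L5 α=0: [9061/42, 6281/42, 1284/7]
L6 α=1/2: [11875/84, 9263/84, 761/7]
rounded: [141, 110, 109]

query (2,1) [L1,L2,L3,L4] — begin 0,0,0
after L1 α=1/2: [123, 69/2, 177/2]
after L2 α=3/4: [36, 279/8, 927/8]
after L3 α=1/2: [177/2, 919/16, 1295/16]
after L4 α=1/2: [271/4, 1959/32, 2991/32]
= [68, 61, 93]

at x=0,y=2 over L1,L2,L3,L7,L8:
+L1 (α=2/3) → [134/3, 410/3, 142]
+L2 (α=1/3) → [601/9, 1357/9, 449/3]
+L3 (α=1) → [51, 87, 236]
+L7 (α=2/3) → [443/3, 127/3, 160]
+L8 (α=1/2) → [887/6, 434/3, 323/2]
rounded: [148, 145, 162]

(0,0) stack=L1,L2,L3,L7,L8; from [0,0,0]:
+L1 (α=1) → [45, 161, 241]
+L2 (α=5/8) → [445/4, 933/8, 1043/8]
+L3 (α=1/4) → [2139/16, 4255/32, 5121/32]
+L7 (α=1/3) → [2987/24, 6047/48, 5281/48]
+L8 (α=1/2) → [8723/48, 8159/96, 5569/96]
= [182, 85, 58]


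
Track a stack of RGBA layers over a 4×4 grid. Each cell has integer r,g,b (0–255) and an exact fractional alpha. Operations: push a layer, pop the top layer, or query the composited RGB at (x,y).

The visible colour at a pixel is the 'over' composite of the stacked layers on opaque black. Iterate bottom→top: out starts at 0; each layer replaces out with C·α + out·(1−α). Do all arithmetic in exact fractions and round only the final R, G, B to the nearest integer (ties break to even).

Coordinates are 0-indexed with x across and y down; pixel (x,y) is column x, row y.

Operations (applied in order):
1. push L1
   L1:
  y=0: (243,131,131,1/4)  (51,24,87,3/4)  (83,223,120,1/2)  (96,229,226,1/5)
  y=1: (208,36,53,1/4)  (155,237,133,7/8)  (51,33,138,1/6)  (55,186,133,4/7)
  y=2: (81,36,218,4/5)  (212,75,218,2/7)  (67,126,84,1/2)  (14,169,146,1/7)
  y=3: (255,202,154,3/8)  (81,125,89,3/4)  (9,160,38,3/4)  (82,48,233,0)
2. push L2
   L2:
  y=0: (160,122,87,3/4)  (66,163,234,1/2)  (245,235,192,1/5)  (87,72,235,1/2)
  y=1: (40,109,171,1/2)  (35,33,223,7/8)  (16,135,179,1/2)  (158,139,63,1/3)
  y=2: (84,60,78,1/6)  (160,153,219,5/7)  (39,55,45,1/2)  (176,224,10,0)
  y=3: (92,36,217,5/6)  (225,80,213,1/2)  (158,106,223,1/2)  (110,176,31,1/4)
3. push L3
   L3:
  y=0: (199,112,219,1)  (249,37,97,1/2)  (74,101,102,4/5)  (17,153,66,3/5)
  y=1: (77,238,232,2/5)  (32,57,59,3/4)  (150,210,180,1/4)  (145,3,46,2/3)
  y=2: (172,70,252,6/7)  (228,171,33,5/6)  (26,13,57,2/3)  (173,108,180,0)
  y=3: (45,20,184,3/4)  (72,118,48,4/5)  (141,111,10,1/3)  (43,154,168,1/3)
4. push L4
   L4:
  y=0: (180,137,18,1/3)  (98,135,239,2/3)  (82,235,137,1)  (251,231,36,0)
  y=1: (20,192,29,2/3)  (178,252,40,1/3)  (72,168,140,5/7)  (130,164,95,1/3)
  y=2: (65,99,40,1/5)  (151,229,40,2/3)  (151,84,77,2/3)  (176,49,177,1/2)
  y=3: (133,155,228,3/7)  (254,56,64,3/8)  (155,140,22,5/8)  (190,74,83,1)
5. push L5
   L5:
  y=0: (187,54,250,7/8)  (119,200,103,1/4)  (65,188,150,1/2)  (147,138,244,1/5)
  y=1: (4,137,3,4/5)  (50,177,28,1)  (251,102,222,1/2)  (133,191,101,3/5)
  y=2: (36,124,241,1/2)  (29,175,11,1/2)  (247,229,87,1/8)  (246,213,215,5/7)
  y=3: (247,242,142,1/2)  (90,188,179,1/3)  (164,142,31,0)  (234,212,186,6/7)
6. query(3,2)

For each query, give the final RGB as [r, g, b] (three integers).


(3,2) stack=L1,L2,L3,L4,L5; from [0,0,0]:
L1 α=1/7: [2, 169/7, 146/7]
L2 α=0: [2, 169/7, 146/7]
L3 α=0: [2, 169/7, 146/7]
L4 α=1/2: [89, 256/7, 1385/14]
L5 α=5/7: [1408/7, 7967/49, 8910/49]
→ [201, 163, 182]


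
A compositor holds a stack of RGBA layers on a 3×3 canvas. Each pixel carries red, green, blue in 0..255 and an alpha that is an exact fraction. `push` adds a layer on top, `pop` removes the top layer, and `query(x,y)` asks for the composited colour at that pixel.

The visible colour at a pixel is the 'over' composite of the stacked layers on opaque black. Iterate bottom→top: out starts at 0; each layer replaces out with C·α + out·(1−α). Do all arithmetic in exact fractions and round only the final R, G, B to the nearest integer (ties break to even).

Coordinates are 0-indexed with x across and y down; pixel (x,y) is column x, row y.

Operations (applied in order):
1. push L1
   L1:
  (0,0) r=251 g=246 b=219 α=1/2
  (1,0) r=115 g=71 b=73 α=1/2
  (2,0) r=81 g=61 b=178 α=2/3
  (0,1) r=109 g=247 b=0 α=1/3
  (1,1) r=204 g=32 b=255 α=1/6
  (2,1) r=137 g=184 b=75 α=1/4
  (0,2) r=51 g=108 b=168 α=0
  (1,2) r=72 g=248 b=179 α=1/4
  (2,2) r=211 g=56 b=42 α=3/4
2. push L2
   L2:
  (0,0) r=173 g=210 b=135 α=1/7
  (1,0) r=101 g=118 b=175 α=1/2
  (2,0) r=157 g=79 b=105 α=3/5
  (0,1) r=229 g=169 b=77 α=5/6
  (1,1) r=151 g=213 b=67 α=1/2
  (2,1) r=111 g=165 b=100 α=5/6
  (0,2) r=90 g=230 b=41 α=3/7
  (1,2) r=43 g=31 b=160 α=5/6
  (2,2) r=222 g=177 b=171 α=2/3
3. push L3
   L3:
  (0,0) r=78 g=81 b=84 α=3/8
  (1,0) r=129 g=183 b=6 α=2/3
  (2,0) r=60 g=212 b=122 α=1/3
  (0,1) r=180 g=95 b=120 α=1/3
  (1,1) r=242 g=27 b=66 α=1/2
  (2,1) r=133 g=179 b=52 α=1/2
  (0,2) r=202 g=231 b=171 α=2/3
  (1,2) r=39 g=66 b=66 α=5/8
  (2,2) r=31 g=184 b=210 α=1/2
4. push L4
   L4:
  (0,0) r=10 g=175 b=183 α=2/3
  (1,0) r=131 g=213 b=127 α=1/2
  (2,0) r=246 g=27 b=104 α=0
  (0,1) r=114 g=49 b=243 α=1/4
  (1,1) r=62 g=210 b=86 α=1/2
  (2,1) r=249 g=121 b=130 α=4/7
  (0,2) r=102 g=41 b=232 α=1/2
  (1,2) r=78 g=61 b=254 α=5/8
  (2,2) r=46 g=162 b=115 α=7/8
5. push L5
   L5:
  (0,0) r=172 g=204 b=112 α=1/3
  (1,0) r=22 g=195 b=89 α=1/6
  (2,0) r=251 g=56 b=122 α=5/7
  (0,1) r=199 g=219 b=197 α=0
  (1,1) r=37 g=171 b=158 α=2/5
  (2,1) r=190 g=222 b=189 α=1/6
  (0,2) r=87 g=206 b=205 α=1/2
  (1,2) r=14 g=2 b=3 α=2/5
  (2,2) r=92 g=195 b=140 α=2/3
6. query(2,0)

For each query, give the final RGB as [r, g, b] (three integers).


at x=2,y=0 over L1,L2,L3,L4,L5:
L1 α=2/3: [54, 122/3, 356/3]
L2 α=3/5: [579/5, 191/3, 1657/15]
L3 α=1/3: [486/5, 1018/9, 5144/45]
L4 α=0: [486/5, 1018/9, 5144/45]
L5 α=5/7: [7247/35, 4556/63, 37738/315]
→ [207, 72, 120]


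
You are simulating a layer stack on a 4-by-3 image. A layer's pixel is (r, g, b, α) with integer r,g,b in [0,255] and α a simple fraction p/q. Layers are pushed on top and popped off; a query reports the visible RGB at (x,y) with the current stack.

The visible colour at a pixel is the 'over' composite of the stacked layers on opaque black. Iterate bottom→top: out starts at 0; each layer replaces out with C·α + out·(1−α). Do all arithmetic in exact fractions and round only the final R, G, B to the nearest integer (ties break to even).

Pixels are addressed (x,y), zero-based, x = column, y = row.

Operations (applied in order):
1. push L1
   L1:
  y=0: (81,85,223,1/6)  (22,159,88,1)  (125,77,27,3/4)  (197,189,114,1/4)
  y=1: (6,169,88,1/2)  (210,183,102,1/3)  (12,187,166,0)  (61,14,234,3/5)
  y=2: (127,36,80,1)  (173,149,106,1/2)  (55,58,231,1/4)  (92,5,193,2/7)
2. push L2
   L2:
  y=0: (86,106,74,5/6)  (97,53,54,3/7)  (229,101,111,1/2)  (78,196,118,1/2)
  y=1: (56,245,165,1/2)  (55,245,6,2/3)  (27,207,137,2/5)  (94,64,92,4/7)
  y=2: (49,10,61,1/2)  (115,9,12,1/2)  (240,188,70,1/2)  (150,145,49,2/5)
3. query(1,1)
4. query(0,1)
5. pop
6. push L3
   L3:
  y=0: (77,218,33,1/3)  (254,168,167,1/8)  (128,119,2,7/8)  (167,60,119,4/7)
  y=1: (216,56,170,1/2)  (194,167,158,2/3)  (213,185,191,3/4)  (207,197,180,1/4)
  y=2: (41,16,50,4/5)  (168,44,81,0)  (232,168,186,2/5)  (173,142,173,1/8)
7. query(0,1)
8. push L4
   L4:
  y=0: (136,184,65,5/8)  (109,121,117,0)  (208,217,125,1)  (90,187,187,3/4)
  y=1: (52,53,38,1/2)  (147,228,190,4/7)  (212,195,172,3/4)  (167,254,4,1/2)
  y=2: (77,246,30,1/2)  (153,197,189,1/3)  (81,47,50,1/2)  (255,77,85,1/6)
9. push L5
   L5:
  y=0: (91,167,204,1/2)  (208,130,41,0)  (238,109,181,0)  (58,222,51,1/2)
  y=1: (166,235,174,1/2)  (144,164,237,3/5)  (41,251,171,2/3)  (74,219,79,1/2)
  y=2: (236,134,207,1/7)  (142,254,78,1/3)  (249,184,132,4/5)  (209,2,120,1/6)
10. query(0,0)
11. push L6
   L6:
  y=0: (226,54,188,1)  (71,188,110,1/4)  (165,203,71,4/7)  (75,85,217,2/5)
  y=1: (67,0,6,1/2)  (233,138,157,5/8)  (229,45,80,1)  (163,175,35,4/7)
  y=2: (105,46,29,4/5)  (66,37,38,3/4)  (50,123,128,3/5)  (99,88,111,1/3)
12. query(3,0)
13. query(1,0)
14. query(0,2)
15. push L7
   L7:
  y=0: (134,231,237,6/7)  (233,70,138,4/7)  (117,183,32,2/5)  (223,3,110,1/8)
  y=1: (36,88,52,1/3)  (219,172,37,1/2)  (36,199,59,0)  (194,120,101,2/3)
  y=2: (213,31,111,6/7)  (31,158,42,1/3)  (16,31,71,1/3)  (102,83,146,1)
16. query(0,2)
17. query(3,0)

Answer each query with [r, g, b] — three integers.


at x=1,y=1 over L1,L2:
after L1 α=1/3: [70, 61, 34]
after L2 α=2/3: [60, 551/3, 46/3]
rounded: [60, 184, 15]

at x=0,y=1 over L1,L2:
+L1 (α=1/2) → [3, 169/2, 44]
+L2 (α=1/2) → [59/2, 659/4, 209/2]
→ [30, 165, 104]

query (0,1) [L1,L3] — begin 0,0,0
+L1 (α=1/2) → [3, 169/2, 44]
+L3 (α=1/2) → [219/2, 281/4, 107]
→ [110, 70, 107]

(0,0) stack=L1,L3,L4,L5; from [0,0,0]:
+L1 (α=1/6) → [27/2, 85/6, 223/6]
+L3 (α=1/3) → [104/3, 739/9, 322/9]
+L4 (α=5/8) → [98, 3499/24, 1297/24]
+L5 (α=1/2) → [189/2, 7507/48, 6193/48]
= [94, 156, 129]

(3,0) stack=L1,L3,L4,L5,L6; from [0,0,0]:
after L1 α=1/4: [197/4, 189/4, 57/2]
after L3 α=4/7: [3263/28, 1527/28, 1123/14]
after L4 α=3/4: [10823/112, 17235/112, 8977/56]
after L5 α=1/2: [17319/224, 42099/224, 11833/112]
after L6 α=2/5: [85557/1120, 164377/1120, 84107/560]
= [76, 147, 150]

(1,0) stack=L1,L3,L4,L5,L6; from [0,0,0]:
+L1 (α=1) → [22, 159, 88]
+L3 (α=1/8) → [51, 1281/8, 783/8]
+L4 (α=0) → [51, 1281/8, 783/8]
+L5 (α=0) → [51, 1281/8, 783/8]
+L6 (α=1/4) → [56, 5347/32, 3229/32]
→ [56, 167, 101]

query (0,2) [L1,L3,L4,L5,L6] — begin 0,0,0
L1 α=1: [127, 36, 80]
L3 α=4/5: [291/5, 20, 56]
L4 α=1/2: [338/5, 133, 43]
L5 α=1/7: [3208/35, 932/7, 465/7]
L6 α=4/5: [17908/175, 444/7, 1277/35]
rounded: [102, 63, 36]

at x=0,y=2 over L1,L3,L4,L5,L6,L7:
after L1 α=1: [127, 36, 80]
after L3 α=4/5: [291/5, 20, 56]
after L4 α=1/2: [338/5, 133, 43]
after L5 α=1/7: [3208/35, 932/7, 465/7]
after L6 α=4/5: [17908/175, 444/7, 1277/35]
after L7 α=6/7: [241558/1225, 1746/49, 24587/245]
rounded: [197, 36, 100]

query (3,0) [L1,L3,L4,L5,L6,L7] — begin 0,0,0
after L1 α=1/4: [197/4, 189/4, 57/2]
after L3 α=4/7: [3263/28, 1527/28, 1123/14]
after L4 α=3/4: [10823/112, 17235/112, 8977/56]
after L5 α=1/2: [17319/224, 42099/224, 11833/112]
after L6 α=2/5: [85557/1120, 164377/1120, 84107/560]
after L7 α=1/8: [121237/1280, 164857/1280, 92907/640]
= [95, 129, 145]


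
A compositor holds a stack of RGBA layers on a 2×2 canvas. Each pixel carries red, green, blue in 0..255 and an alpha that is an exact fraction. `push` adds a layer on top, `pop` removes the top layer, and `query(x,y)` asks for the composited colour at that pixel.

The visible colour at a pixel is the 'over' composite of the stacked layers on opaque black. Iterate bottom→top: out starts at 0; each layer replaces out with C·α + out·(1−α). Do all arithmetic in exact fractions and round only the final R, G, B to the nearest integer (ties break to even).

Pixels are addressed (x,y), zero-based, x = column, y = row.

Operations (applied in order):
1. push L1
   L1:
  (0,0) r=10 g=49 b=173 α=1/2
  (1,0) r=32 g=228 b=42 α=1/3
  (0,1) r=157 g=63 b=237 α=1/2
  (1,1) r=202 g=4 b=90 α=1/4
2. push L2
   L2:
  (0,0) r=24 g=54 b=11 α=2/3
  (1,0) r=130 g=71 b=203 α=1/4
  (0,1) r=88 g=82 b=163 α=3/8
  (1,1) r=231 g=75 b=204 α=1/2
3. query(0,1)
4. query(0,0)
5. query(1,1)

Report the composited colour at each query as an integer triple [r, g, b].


query (0,1) [L1,L2] — begin 0,0,0
L1 α=1/2: [157/2, 63/2, 237/2]
L2 α=3/8: [1313/16, 807/16, 2163/16]
= [82, 50, 135]

(0,0) stack=L1,L2; from [0,0,0]:
L1 α=1/2: [5, 49/2, 173/2]
L2 α=2/3: [53/3, 265/6, 217/6]
rounded: [18, 44, 36]

at x=1,y=1 over L1,L2:
+L1 (α=1/4) → [101/2, 1, 45/2]
+L2 (α=1/2) → [563/4, 38, 453/4]
= [141, 38, 113]


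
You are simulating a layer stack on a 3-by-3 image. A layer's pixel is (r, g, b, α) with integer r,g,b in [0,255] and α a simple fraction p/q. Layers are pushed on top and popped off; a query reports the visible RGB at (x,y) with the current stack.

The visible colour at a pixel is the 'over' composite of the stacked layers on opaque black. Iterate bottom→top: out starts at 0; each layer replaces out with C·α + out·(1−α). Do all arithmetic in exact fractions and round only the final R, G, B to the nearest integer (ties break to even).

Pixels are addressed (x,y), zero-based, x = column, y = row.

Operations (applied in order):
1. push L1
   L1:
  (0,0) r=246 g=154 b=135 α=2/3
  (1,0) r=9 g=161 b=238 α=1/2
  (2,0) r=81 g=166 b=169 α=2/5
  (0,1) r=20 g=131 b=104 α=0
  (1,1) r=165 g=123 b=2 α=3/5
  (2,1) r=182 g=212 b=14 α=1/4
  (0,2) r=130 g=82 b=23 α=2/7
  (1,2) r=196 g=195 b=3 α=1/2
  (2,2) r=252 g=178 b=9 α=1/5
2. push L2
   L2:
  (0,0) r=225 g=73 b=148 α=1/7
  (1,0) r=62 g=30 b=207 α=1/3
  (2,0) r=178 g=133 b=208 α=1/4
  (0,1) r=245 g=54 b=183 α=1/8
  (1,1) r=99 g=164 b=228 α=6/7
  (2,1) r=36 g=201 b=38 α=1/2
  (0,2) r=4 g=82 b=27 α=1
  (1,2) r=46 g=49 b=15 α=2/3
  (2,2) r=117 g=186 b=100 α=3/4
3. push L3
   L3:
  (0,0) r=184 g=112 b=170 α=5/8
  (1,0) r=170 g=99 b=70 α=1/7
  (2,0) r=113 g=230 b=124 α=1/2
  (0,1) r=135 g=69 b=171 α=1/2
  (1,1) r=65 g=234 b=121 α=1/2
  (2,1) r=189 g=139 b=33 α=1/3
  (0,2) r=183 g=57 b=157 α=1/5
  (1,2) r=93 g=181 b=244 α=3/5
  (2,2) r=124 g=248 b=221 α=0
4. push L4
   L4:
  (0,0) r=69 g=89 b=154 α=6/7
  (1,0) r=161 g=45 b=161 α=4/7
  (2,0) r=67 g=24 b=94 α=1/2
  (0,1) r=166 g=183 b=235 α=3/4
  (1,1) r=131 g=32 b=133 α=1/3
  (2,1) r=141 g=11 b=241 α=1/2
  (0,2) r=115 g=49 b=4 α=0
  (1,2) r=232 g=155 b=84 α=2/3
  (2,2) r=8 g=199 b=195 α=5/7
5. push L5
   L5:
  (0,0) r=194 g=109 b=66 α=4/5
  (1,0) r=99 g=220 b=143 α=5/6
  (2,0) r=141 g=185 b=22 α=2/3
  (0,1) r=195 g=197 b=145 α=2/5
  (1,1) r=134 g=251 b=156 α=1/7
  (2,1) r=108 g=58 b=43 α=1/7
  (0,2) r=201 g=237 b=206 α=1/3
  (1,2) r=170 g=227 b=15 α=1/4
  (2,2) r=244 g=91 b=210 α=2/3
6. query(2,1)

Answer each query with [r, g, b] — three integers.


query (2,1) [L1,L2,L3,L4,L5] — begin 0,0,0
L1 α=1/4: [91/2, 53, 7/2]
L2 α=1/2: [163/4, 127, 83/4]
L3 α=1/3: [541/6, 131, 149/6]
L4 α=1/2: [1387/12, 71, 1595/12]
L5 α=1/7: [229/2, 484/7, 1681/14]
= [114, 69, 120]


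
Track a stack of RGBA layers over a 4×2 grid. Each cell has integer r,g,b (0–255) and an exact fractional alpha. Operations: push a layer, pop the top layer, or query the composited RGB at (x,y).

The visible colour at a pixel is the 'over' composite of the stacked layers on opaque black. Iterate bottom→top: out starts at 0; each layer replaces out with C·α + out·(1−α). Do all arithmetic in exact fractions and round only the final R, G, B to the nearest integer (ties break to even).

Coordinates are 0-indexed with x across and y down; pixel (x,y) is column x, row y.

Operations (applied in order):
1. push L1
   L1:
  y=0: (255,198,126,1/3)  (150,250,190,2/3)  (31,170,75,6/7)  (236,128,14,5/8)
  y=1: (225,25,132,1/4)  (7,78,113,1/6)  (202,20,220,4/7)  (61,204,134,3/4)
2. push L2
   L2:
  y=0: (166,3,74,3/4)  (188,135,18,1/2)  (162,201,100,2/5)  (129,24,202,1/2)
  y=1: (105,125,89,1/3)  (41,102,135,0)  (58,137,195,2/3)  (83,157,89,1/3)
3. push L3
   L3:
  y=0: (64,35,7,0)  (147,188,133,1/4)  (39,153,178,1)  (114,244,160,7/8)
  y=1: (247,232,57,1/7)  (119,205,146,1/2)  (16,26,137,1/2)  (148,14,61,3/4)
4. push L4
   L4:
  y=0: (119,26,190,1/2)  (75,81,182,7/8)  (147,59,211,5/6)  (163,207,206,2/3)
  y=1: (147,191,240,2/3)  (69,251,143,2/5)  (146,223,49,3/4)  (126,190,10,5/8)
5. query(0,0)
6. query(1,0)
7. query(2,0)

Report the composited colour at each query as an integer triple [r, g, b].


query (0,0) [L1,L2,L3,L4] — begin 0,0,0
+L1 (α=1/3) → [85, 66, 42]
+L2 (α=3/4) → [583/4, 75/4, 66]
+L3 (α=0) → [583/4, 75/4, 66]
+L4 (α=1/2) → [1059/8, 179/8, 128]
rounded: [132, 22, 128]

(1,0) stack=L1,L2,L3,L4; from [0,0,0]:
after L1 α=2/3: [100, 500/3, 380/3]
after L2 α=1/2: [144, 905/6, 217/3]
after L3 α=1/4: [579/4, 1281/8, 175/2]
after L4 α=7/8: [2679/32, 5817/64, 2723/16]
rounded: [84, 91, 170]

at x=2,y=0 over L1,L2,L3,L4:
after L1 α=6/7: [186/7, 1020/7, 450/7]
after L2 α=2/5: [2826/35, 5874/35, 550/7]
after L3 α=1: [39, 153, 178]
after L4 α=5/6: [129, 224/3, 411/2]
rounded: [129, 75, 206]


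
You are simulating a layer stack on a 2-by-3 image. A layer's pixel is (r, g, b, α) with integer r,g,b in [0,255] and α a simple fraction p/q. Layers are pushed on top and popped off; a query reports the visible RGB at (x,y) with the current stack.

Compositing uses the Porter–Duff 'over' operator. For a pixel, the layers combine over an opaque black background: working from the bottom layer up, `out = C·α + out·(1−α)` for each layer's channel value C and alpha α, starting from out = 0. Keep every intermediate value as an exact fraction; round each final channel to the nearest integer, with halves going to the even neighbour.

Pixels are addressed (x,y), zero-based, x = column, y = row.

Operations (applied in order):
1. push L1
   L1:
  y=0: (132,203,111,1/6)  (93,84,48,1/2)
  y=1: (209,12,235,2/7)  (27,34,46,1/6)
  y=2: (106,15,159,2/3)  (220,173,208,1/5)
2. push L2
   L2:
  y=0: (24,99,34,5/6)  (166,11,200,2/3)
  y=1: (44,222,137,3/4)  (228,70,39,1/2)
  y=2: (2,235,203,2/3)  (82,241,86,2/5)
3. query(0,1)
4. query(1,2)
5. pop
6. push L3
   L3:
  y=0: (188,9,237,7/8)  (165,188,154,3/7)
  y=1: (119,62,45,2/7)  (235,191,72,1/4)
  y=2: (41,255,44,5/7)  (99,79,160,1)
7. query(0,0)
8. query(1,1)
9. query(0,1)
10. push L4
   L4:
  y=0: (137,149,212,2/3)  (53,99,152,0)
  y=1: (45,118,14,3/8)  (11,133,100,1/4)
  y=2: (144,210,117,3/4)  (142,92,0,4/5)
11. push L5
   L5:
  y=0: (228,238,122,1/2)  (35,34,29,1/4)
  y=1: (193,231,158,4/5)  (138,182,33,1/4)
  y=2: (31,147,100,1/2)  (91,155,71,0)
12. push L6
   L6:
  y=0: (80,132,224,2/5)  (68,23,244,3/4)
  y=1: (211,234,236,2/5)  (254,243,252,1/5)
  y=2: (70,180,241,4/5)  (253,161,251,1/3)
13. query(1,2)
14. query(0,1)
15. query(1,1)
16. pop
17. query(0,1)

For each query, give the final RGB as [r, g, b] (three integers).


(0,1) stack=L1,L2; from [0,0,0]:
L1 α=2/7: [418/7, 24/7, 470/7]
L2 α=3/4: [671/14, 2343/14, 3347/28]
rounded: [48, 167, 120]

query (1,2) [L1,L2] — begin 0,0,0
after L1 α=1/5: [44, 173/5, 208/5]
after L2 α=2/5: [296/5, 2929/25, 1484/25]
= [59, 117, 59]

at x=0,y=0 over L1,L3:
+L1 (α=1/6) → [22, 203/6, 37/2]
+L3 (α=7/8) → [669/4, 581/48, 3355/16]
→ [167, 12, 210]

at x=1,y=1 over L1,L3:
after L1 α=1/6: [9/2, 17/3, 23/3]
after L3 α=1/4: [497/8, 52, 95/4]
= [62, 52, 24]

(0,1) stack=L1,L3; from [0,0,0]:
L1 α=2/7: [418/7, 24/7, 470/7]
L3 α=2/7: [3756/49, 988/49, 2980/49]
→ [77, 20, 61]

query (1,2) [L1,L3,L4,L5,L6] — begin 0,0,0
+L1 (α=1/5) → [44, 173/5, 208/5]
+L3 (α=1) → [99, 79, 160]
+L4 (α=4/5) → [667/5, 447/5, 32]
+L5 (α=0) → [667/5, 447/5, 32]
+L6 (α=1/3) → [2599/15, 1699/15, 105]
→ [173, 113, 105]

at x=0,y=1 over L1,L3,L4,L5,L6:
L1 α=2/7: [418/7, 24/7, 470/7]
L3 α=2/7: [3756/49, 988/49, 2980/49]
L4 α=3/8: [25395/392, 11143/196, 8479/196]
L5 α=4/5: [328019/1960, 192247/980, 132351/980]
L6 α=2/5: [1811177/9800, 1035381/4900, 859613/4900]
= [185, 211, 175]

(1,1) stack=L1,L3,L4,L5,L6; from [0,0,0]:
L1 α=1/6: [9/2, 17/3, 23/3]
L3 α=1/4: [497/8, 52, 95/4]
L4 α=1/4: [1579/32, 289/4, 685/16]
L5 α=1/4: [9153/128, 1595/16, 2583/64]
L6 α=1/5: [17281/160, 2567/20, 1323/16]
rounded: [108, 128, 83]

(0,1) stack=L1,L3,L4,L5; from [0,0,0]:
after L1 α=2/7: [418/7, 24/7, 470/7]
after L3 α=2/7: [3756/49, 988/49, 2980/49]
after L4 α=3/8: [25395/392, 11143/196, 8479/196]
after L5 α=4/5: [328019/1960, 192247/980, 132351/980]
rounded: [167, 196, 135]


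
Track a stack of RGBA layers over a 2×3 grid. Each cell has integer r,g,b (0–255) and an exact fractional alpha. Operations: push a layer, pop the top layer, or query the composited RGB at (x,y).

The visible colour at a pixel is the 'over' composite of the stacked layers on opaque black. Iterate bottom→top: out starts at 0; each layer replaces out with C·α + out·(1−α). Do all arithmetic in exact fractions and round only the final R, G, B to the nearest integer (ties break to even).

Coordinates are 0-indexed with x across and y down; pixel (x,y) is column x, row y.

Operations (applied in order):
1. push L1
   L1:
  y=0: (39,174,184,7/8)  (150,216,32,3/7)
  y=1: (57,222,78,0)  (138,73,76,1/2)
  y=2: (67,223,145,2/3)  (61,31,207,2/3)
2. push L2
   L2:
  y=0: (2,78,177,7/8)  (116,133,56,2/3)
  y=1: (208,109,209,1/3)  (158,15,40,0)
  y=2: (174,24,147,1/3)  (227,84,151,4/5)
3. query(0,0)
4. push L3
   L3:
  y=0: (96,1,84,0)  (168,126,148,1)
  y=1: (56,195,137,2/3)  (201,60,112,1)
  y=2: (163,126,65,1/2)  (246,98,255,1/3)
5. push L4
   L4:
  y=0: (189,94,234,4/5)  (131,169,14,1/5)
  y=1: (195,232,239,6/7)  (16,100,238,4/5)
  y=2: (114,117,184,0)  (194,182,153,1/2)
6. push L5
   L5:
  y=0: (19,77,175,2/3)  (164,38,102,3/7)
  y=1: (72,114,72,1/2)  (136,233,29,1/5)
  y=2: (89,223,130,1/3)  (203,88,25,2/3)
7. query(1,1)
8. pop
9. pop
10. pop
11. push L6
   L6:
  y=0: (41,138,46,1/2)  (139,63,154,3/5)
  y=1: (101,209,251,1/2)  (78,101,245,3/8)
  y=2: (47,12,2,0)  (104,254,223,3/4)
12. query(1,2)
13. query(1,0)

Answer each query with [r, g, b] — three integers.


query (0,0) [L1,L2] — begin 0,0,0
L1 α=7/8: [273/8, 609/4, 161]
L2 α=7/8: [385/64, 2793/32, 175]
rounded: [6, 87, 175]

at x=1,y=1 over L1,L2,L3,L4,L5:
+L1 (α=1/2) → [69, 73/2, 38]
+L2 (α=0) → [69, 73/2, 38]
+L3 (α=1) → [201, 60, 112]
+L4 (α=4/5) → [53, 92, 1064/5]
+L5 (α=1/5) → [348/5, 601/5, 4401/25]
= [70, 120, 176]

(1,2) stack=L1,L2,L6; from [0,0,0]:
after L1 α=2/3: [122/3, 62/3, 138]
after L2 α=4/5: [2846/15, 214/3, 742/5]
after L6 α=3/4: [3763/30, 625/3, 4087/20]
→ [125, 208, 204]

at x=1,y=0 over L1,L2,L6:
L1 α=3/7: [450/7, 648/7, 96/7]
L2 α=2/3: [2074/21, 2510/21, 880/21]
L6 α=3/5: [2581/21, 8989/105, 11462/105]
= [123, 86, 109]


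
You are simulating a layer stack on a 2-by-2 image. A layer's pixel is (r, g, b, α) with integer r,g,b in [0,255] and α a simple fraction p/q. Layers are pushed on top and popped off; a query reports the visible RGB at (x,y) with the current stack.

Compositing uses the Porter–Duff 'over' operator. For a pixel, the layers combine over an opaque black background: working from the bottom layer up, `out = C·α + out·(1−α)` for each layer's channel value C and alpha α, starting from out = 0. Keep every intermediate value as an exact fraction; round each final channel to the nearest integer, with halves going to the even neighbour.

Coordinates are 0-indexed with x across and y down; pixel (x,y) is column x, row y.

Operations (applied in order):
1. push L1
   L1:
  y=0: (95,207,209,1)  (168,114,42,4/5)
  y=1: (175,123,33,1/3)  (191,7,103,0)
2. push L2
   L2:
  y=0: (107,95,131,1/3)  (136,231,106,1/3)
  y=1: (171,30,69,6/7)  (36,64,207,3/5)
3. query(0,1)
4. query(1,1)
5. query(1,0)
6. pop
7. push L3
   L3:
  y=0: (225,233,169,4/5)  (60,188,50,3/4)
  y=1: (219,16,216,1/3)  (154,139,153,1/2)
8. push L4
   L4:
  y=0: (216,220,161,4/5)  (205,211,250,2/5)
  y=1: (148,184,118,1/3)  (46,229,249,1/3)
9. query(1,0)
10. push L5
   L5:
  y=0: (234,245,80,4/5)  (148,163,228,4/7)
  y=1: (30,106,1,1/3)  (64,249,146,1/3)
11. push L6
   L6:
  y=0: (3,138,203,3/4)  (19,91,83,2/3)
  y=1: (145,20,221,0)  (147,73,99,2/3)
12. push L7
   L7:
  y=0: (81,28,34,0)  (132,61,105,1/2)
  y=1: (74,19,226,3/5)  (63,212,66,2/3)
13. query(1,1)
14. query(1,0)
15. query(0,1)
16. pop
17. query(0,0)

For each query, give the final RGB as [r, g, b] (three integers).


at x=0,y=1 over L1,L2:
after L1 α=1/3: [175/3, 41, 11]
after L2 α=6/7: [3253/21, 221/7, 425/7]
= [155, 32, 61]

(1,1) stack=L1,L2; from [0,0,0]:
L1 α=0: [0, 0, 0]
L2 α=3/5: [108/5, 192/5, 621/5]
→ [22, 38, 124]

query (1,0) [L1,L2] — begin 0,0,0
L1 α=4/5: [672/5, 456/5, 168/5]
L2 α=1/3: [2024/15, 689/5, 866/15]
rounded: [135, 138, 58]

(1,0) stack=L1,L3,L4; from [0,0,0]:
L1 α=4/5: [672/5, 456/5, 168/5]
L3 α=3/4: [393/5, 819/5, 459/10]
L4 α=2/5: [3229/25, 4567/25, 6377/50]
= [129, 183, 128]

(1,1) stack=L1,L3,L4,L5,L6,L7; from [0,0,0]:
+L1 (α=0) → [0, 0, 0]
+L3 (α=1/2) → [77, 139/2, 153/2]
+L4 (α=1/3) → [200/3, 368/3, 134]
+L5 (α=1/3) → [592/9, 1483/9, 138]
+L6 (α=2/3) → [3238/27, 2797/27, 112]
+L7 (α=2/3) → [6640/81, 14245/81, 244/3]
rounded: [82, 176, 81]

at x=1,y=0 over L1,L3,L4,L5,L6,L7:
+L1 (α=4/5) → [672/5, 456/5, 168/5]
+L3 (α=3/4) → [393/5, 819/5, 459/10]
+L4 (α=2/5) → [3229/25, 4567/25, 6377/50]
+L5 (α=4/7) → [24487/175, 30001/175, 64731/350]
+L6 (α=2/3) → [10379/175, 20617/175, 122831/1050]
+L7 (α=1/2) → [33479/350, 15646/175, 233081/2100]
rounded: [96, 89, 111]

(0,1) stack=L1,L3,L4,L5,L6,L7; from [0,0,0]:
after L1 α=1/3: [175/3, 41, 11]
after L3 α=1/3: [1007/9, 98/3, 238/3]
after L4 α=1/3: [3346/27, 748/9, 830/9]
after L5 α=1/3: [7502/81, 2450/27, 1669/27]
after L6 α=0: [7502/81, 2450/27, 1669/27]
after L7 α=3/5: [32986/405, 6439/135, 21644/135]
= [81, 48, 160]

at x=0,y=0 over L1,L3,L4,L5,L6:
L1 α=1: [95, 207, 209]
L3 α=4/5: [199, 1139/5, 177]
L4 α=4/5: [1063/5, 5539/25, 821/5]
L5 α=4/5: [5743/25, 30039/125, 2421/25]
L6 α=3/4: [1492/25, 81789/500, 8823/50]
= [60, 164, 176]


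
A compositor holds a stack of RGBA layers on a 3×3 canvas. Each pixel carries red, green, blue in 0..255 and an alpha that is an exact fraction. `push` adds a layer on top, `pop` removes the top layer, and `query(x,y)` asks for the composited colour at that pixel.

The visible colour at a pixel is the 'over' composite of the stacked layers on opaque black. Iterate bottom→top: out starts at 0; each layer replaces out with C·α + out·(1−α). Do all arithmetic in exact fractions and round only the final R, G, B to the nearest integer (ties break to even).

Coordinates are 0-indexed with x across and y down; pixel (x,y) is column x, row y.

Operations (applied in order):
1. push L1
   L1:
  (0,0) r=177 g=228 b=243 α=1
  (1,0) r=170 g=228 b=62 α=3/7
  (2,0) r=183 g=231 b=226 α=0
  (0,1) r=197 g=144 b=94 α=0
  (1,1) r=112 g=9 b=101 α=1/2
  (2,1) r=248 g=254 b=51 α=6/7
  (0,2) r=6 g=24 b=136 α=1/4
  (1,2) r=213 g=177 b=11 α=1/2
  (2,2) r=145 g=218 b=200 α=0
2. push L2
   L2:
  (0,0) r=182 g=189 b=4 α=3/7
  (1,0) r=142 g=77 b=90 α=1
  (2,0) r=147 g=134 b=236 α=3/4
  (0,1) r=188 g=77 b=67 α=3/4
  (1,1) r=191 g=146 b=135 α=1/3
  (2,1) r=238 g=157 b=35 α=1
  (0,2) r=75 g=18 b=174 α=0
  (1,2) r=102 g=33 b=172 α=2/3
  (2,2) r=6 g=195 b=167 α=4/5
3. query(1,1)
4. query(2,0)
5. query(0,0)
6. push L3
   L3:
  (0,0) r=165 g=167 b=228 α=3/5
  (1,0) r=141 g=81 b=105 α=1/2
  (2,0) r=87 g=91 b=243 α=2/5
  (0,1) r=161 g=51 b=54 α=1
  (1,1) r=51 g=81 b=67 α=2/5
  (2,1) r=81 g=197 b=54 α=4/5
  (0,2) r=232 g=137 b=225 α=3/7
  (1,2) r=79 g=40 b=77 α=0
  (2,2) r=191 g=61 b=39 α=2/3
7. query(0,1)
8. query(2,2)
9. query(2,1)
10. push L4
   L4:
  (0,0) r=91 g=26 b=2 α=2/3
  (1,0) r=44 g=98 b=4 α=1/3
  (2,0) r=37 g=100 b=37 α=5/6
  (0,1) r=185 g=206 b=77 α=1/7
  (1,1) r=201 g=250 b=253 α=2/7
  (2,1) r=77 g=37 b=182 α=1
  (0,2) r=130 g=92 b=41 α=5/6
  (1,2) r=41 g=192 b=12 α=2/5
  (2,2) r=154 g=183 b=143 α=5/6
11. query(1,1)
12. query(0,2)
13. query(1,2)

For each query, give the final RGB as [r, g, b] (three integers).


(1,1) stack=L1,L2; from [0,0,0]:
L1 α=1/2: [56, 9/2, 101/2]
L2 α=1/3: [101, 155/3, 236/3]
→ [101, 52, 79]

at x=2,y=0 over L1,L2:
L1 α=0: [0, 0, 0]
L2 α=3/4: [441/4, 201/2, 177]
→ [110, 100, 177]

at x=0,y=0 over L1,L2:
L1 α=1: [177, 228, 243]
L2 α=3/7: [1254/7, 1479/7, 984/7]
→ [179, 211, 141]

(0,1) stack=L1,L2,L3; from [0,0,0]:
+L1 (α=0) → [0, 0, 0]
+L2 (α=3/4) → [141, 231/4, 201/4]
+L3 (α=1) → [161, 51, 54]
= [161, 51, 54]

at x=2,y=2 over L1,L2,L3:
+L1 (α=0) → [0, 0, 0]
+L2 (α=4/5) → [24/5, 156, 668/5]
+L3 (α=2/3) → [1934/15, 278/3, 1058/15]
= [129, 93, 71]

query (2,1) [L1,L2,L3] — begin 0,0,0
after L1 α=6/7: [1488/7, 1524/7, 306/7]
after L2 α=1: [238, 157, 35]
after L3 α=4/5: [562/5, 189, 251/5]
rounded: [112, 189, 50]

(1,1) stack=L1,L2,L3,L4; from [0,0,0]:
after L1 α=1/2: [56, 9/2, 101/2]
after L2 α=1/3: [101, 155/3, 236/3]
after L3 α=2/5: [81, 317/5, 74]
after L4 α=2/7: [807/7, 817/7, 876/7]
rounded: [115, 117, 125]

(0,2) stack=L1,L2,L3,L4; from [0,0,0]:
after L1 α=1/4: [3/2, 6, 34]
after L2 α=0: [3/2, 6, 34]
after L3 α=3/7: [702/7, 435/7, 811/7]
after L4 α=5/6: [2626/21, 3655/42, 1123/21]
rounded: [125, 87, 53]

at x=1,y=2 over L1,L2,L3,L4:
+L1 (α=1/2) → [213/2, 177/2, 11/2]
+L2 (α=2/3) → [207/2, 103/2, 233/2]
+L3 (α=0) → [207/2, 103/2, 233/2]
+L4 (α=2/5) → [157/2, 1077/10, 747/10]
→ [78, 108, 75]
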